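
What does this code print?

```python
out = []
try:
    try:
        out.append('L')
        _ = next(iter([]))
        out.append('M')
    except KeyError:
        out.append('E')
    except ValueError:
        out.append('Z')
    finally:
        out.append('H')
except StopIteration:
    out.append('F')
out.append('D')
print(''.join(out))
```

Execution trace: 'L' (try body) → 'H' (finally) → 'F' (outer except StopIteration) → 'D' (after the try/except). Output: LHFD

Answer: LHFD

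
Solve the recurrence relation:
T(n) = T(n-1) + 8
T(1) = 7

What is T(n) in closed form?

Unrolling: T(n) = T(1) + 8·(n-1) = 7 + 8(n-1) = 8n - 1.

Answer: T(n) = 8n - 1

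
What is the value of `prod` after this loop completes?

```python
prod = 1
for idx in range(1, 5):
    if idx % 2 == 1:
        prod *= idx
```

Product of odd numbers 1 to 4
`prod` takes the values: 1 → 3

Answer: 3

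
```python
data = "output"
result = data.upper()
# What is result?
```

Trace:
`data = "output"` → data = 'output'
`result = data.upper()` → result = 'OUTPUT'
So result = 'OUTPUT'

Answer: 'OUTPUT'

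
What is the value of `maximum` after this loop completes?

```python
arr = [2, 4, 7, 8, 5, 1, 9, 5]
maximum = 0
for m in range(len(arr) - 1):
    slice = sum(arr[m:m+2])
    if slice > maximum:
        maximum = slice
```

Max sum of 2-element window in [2, 4, 7, 8, 5, 1, 9, 5]
`maximum` takes the values: 0 → 6 → 11 → 15

Answer: 15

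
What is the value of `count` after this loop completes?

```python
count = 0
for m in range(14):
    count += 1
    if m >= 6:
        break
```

Loop breaks when m reaches 6, count is 7
`count` takes the values: 0 → 1 → 2 → 3 → 4 → 5 → 6 → 7

Answer: 7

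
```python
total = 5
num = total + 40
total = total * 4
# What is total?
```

Trace:
`total = 5` → total = 5
`num = total + 40` → num = 45
`total = total * 4` → total = 20
So total = 20

Answer: 20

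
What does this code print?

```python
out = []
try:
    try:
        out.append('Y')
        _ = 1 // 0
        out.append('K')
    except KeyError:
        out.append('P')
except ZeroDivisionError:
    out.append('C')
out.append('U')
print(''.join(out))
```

Execution trace: 'Y' (try body) → 'C' (outer except ZeroDivisionError) → 'U' (after the try/except). Output: YCU

Answer: YCU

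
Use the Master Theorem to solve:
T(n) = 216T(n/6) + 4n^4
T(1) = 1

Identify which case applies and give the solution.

a=216, b=6, f(n)=4n^4. log_6(216) = 3. Since c=4 > 3 and the regularity condition holds (216(n/6)^4 = (216/6^4)n^4 with 216/6^4 < 1), Case 3 applies: T(n) = Θ(f(n)) = O(n^4).

Answer: O(n^4) - Case 3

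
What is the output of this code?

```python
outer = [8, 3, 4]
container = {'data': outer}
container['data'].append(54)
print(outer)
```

Key concept: dict holds reference to list.
Step by step:
`outer = [8, 3, 4]` → outer = [8, 3, 4]
`container = {'data': outer}` → container = {'data': [8, 3, 4]}
`container['data'].append(54)` → outer = [8, 3, 4, 54]; container = {'data': [8, 3, 4, 54]}
`print(outer)` → prints [8, 3, 4, 54]

Answer: [8, 3, 4, 54]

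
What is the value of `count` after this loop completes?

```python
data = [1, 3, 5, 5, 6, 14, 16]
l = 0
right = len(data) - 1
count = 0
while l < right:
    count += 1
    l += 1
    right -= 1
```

Iterations until pointers meet (list length 7)
`count` takes the values: 0 → 1 → 2 → 3

Answer: 3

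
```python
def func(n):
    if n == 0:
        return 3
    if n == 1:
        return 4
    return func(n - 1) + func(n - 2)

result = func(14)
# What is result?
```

Build up from base cases: func(0)=3, func(1)=4, func(2)=7, func(3)=11, func(4)=18, func(5)=29, func(6)=47, ..., func(14)=2207

Answer: 2207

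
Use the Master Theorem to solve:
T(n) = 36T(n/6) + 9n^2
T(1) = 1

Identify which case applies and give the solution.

a=36, b=6, f(n)=9n^2. log_6(36) = 2. Since c=2 = 2, Case 2 applies: T(n) = Θ(n^log_b(a) · log n) = O(n^2 log n).

Answer: O(n^2 log n) - Case 2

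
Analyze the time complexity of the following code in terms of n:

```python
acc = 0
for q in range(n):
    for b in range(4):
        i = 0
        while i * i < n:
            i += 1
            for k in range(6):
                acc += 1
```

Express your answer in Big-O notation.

Each loop level contributes: n × 1 × √n × 1. Multiplying the contributions gives O(n√n).

Answer: O(n√n)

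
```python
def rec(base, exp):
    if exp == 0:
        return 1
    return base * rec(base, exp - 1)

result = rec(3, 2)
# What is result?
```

rec(3, 2) = 3 * 3 = 9

Answer: 9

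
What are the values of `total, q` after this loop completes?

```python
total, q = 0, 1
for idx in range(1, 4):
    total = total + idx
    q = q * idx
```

Sum and factorial of 1 to 3
`total, q` takes the values: (0, 1) → (1, 1) → (3, 1) → (3, 2) → (6, 2) → (6, 6)

Answer: 6, 6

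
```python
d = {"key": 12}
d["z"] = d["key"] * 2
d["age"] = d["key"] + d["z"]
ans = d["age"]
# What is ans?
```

Trace:
`d = {"key": 12}` → d = {'key': 12}
`d["z"] = d["key"] * 2` → d = {'key': 12, 'z': 24}
`d["age"] = d["key"] + d["z"]` → d = {'key': 12, 'z': 24, 'age': 36}
`ans = d["age"]` → ans = 36
So ans = 36

Answer: 36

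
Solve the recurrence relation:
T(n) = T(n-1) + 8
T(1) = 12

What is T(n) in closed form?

Unrolling: T(n) = T(1) + 8·(n-1) = 12 + 8(n-1) = 8n + 4.

Answer: T(n) = 8n + 4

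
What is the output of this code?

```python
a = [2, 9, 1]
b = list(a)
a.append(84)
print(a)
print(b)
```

Key concept: list() constructor creates copy.
Step by step:
`a = [2, 9, 1]` → a = [2, 9, 1]
`b = list(a)` → b = [2, 9, 1]
`a.append(84)` → a = [2, 9, 1, 84]
`print(a)` → prints [2, 9, 1, 84]
`print(b)` → prints [2, 9, 1]

Answer:
[2, 9, 1, 84]
[2, 9, 1]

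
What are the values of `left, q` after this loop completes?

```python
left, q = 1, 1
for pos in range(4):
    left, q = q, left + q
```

Fibonacci: after 4 iterations
`left, q` takes the values: (1, 1) → (1, 2) → (2, 3) → (3, 5) → (5, 8)

Answer: 5, 8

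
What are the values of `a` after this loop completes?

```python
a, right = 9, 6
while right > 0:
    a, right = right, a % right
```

GCD of 9 and 6
`a` takes the values: 9 → 6 → 3

Answer: 3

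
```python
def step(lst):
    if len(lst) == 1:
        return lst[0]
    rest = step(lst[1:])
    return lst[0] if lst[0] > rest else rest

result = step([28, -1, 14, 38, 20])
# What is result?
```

Recursive max over [28, -1, 14, 38, 20] = 38

Answer: 38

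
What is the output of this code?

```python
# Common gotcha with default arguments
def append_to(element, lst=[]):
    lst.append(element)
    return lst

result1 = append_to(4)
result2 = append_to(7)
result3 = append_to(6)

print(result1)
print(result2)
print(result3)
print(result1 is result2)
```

Key concept: mutable default argument gotcha.
Step by step:
`result1 = append_to(4)` → result1 = [4]
`result2 = append_to(7)` → result1 = [4, 7] (same object as result2); result2 = [4, 7] (same object as result1)
`result3 = append_to(6)` → result1 = [4, 7, 6] (same object as result2, result3); result2 = [4, 7, 6] (same object as result1, result3); result3 = [4, 7, 6] (same object as result1, result2)
`print(result1)` → prints [4, 7, 6]
`print(result2)` → prints [4, 7, 6]
`print(result3)` → prints [4, 7, 6]
`print(result1 is result2)` → prints True

Answer:
[4, 7, 6]
[4, 7, 6]
[4, 7, 6]
True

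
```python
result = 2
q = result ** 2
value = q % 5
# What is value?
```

Trace:
`result = 2` → result = 2
`q = result ** 2` → q = 4
`value = q % 5` → value = 4
So value = 4

Answer: 4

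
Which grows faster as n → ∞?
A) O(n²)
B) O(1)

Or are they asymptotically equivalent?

O(n²) vs O(1): Higher order terms dominate.

Answer: A) O(n²) grows faster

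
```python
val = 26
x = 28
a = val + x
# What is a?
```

Trace:
`val = 26` → val = 26
`x = 28` → x = 28
`a = val + x` → a = 54
So a = 54

Answer: 54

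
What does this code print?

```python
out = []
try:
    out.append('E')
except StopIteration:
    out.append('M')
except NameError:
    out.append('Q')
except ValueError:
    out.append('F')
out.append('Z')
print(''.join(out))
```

Execution trace: 'E' (try body, no exception) → 'Z' (after the try/except). Output: EZ

Answer: EZ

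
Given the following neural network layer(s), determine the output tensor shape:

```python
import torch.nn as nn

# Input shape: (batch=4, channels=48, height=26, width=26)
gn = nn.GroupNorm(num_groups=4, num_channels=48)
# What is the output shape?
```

Input: (4, 48, 26, 26) -> Output: (4, 48, 26, 26)

Answer: (4, 48, 26, 26)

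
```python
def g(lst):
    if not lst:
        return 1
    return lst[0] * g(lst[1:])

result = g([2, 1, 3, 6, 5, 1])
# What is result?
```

Product over [2, 1, 3, 6, 5, 1] = 2 * 1 * 3 * 6 * 5 * 1 = 180

Answer: 180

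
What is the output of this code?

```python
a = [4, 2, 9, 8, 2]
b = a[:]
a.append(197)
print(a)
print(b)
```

Key concept: slice [:] creates copy.
Step by step:
`a = [4, 2, 9, 8, 2]` → a = [4, 2, 9, 8, 2]
`b = a[:]` → b = [4, 2, 9, 8, 2]
`a.append(197)` → a = [4, 2, 9, 8, 2, 197]
`print(a)` → prints [4, 2, 9, 8, 2, 197]
`print(b)` → prints [4, 2, 9, 8, 2]

Answer:
[4, 2, 9, 8, 2, 197]
[4, 2, 9, 8, 2]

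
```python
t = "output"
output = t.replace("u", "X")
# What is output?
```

Trace:
`t = "output"` → t = 'output'
`output = t.replace("u", "X")` → output = 'oXtpXt'
So output = 'oXtpXt'

Answer: 'oXtpXt'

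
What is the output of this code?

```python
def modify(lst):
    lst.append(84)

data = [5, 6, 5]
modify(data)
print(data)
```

Key concept: function modifies passed list.
Step by step:
`data = [5, 6, 5]` → data = [5, 6, 5]
`modify(data)` → data = [5, 6, 5, 84]
`print(data)` → prints [5, 6, 5, 84]

Answer: [5, 6, 5, 84]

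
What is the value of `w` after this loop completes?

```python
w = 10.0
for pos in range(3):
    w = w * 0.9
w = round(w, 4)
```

Exponential decay: 10.0 * 0.9^3
`w` takes the values: 10.0 → 9.0 → 8.1 → 7.29

Answer: 7.29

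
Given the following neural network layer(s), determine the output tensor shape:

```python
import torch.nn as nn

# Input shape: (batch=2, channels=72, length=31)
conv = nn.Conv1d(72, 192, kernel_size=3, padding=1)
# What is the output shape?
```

Input: (2, 72, 31) -> Output: (2, 192, 31)

Answer: (2, 192, 31)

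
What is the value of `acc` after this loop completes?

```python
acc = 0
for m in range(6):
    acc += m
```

Sum of 0 to 5 = 15
`acc` takes the values: 0 → 1 → 3 → 6 → 10 → 15

Answer: 15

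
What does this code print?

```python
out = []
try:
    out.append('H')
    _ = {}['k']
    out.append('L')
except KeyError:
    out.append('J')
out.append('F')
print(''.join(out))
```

Execution trace: 'H' (try body) → 'J' (except KeyError) → 'F' (after the try/except). Output: HJF

Answer: HJF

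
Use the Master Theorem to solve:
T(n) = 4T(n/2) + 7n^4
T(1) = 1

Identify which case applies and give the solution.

a=4, b=2, f(n)=7n^4. log_2(4) = 2. Since c=4 > 2 and the regularity condition holds (4(n/2)^4 = (4/2^4)n^4 with 4/2^4 < 1), Case 3 applies: T(n) = Θ(f(n)) = O(n^4).

Answer: O(n^4) - Case 3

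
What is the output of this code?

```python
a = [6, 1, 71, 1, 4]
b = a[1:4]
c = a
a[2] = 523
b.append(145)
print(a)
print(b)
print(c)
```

Key concept: slice vs alias.
Step by step:
`a = [6, 1, 71, 1, 4]` → a = [6, 1, 71, 1, 4]
`b = a[1:4]` → b = [1, 71, 1]
`c = a` → c = [6, 1, 71, 1, 4] (same object as a)
`a[2] = 523` → a = [6, 1, 523, 1, 4] (same object as c); c = [6, 1, 523, 1, 4] (same object as a)
`b.append(145)` → b = [1, 71, 1, 145]
`print(a)` → prints [6, 1, 523, 1, 4]
`print(b)` → prints [1, 71, 1, 145]
`print(c)` → prints [6, 1, 523, 1, 4]

Answer:
[6, 1, 523, 1, 4]
[1, 71, 1, 145]
[6, 1, 523, 1, 4]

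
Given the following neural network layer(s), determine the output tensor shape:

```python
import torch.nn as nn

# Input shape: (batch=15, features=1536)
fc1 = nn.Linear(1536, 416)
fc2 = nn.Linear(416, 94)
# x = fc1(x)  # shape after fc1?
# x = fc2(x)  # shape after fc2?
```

Input: (15, 1536) -> after fc1: (15, 416) -> Output: (15, 94)

Answer: (15, 94)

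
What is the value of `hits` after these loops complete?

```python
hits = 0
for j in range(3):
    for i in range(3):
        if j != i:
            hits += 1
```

3² - 3 (exclude diagonal)
`hits` takes the values: 0 → 1 → 2 → 3 → 4 → 5 → 6

Answer: 6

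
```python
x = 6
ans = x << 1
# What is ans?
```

Trace:
`x = 6` → x = 6
`ans = x << 1` → ans = 12
So ans = 12

Answer: 12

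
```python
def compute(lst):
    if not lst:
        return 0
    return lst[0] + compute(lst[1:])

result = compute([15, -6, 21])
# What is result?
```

15 + (-6) + 21 + 0 = 30

Answer: 30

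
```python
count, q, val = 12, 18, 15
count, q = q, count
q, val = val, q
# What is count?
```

Trace:
`count, q, val = 12, 18, 15` → count = 12; q = 18; val = 15
`count, q = q, count` → count = 18; q = 12
`q, val = val, q` → q = 15; val = 12
So count = 18

Answer: 18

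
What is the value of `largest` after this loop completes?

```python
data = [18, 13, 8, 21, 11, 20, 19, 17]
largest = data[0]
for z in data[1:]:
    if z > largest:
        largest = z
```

Maximum of [18, 13, 8, 21, 11, 20, 19, 17]
`largest` takes the values: 18 → 21

Answer: 21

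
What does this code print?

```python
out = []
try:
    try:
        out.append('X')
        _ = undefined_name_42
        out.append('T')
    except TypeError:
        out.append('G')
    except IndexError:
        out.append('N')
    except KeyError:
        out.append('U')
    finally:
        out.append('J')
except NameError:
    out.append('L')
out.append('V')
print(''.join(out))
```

Execution trace: 'X' (inner try body) → 'J' (inner finally) → 'L' (outer except NameError) → 'V' (after the try/except). Output: XJLV

Answer: XJLV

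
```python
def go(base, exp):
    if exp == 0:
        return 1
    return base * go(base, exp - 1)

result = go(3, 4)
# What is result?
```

go(3, 4) = 3 * 3 * 3 * 3 = 81

Answer: 81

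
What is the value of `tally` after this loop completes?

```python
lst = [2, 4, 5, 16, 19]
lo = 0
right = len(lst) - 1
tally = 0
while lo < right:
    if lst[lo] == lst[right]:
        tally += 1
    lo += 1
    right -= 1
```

Count matching pairs from ends
`tally` takes the values: 0

Answer: 0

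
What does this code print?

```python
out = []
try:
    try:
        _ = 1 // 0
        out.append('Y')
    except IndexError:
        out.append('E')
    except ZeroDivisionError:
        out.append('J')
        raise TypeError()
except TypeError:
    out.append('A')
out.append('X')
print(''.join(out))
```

Execution trace: 'J' (inner except ZeroDivisionError) → 'A' (outer except TypeError) → 'X' (after the try/except). Output: JAX

Answer: JAX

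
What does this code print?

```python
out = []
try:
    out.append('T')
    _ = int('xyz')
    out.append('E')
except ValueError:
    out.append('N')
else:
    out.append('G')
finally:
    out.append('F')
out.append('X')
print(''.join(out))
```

Execution trace: 'T' (try body) → 'N' (except ValueError) → 'F' (finally) → 'X' (after the try/except). Output: TNFX

Answer: TNFX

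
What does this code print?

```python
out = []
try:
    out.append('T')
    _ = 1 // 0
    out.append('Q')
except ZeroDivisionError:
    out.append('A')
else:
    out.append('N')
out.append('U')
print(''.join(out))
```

Execution trace: 'T' (try body) → 'A' (except ZeroDivisionError) → 'U' (after the try/except). Output: TAU

Answer: TAU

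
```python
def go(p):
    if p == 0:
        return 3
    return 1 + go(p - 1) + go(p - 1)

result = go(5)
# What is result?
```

go(p) = 1 + 2·go(p-1), go(0)=3. Closed form: (3+1)·2^5 - 1 = 127.

Answer: 127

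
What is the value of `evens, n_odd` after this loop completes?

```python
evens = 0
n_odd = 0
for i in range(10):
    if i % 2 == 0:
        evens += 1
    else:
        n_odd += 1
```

Count evens and odds in range(10)
`evens, n_odd` takes the values: (0, 0) → (1, 0) → (1, 1) → (2, 1) → (2, 2) → (3, 2) → (3, 3) → (4, 3) → (4, 4) → (5, 4) → (5, 5)

Answer: 5, 5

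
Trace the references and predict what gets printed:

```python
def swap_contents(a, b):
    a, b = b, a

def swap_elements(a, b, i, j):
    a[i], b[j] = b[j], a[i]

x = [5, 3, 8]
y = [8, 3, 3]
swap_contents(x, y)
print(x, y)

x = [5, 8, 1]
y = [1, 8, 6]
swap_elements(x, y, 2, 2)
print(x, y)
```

Key concept: parameter rebinding vs mutation.
Step by step:
`x = [5, 3, 8]` → x = [5, 3, 8]
`y = [8, 3, 3]` → y = [8, 3, 3]
`swap_contents(x, y)` → no visible change to tracked variables
`print(x, y)` → prints [5, 3, 8] [8, 3, 3]
`x = [5, 8, 1]` → x = [5, 8, 1]
`y = [1, 8, 6]` → y = [1, 8, 6]
`swap_elements(x, y, 2, 2)` → x = [5, 8, 6]; y = [1, 8, 1]
`print(x, y)` → prints [5, 8, 6] [1, 8, 1]

Answer:
[5, 3, 8] [8, 3, 3]
[5, 8, 6] [1, 8, 1]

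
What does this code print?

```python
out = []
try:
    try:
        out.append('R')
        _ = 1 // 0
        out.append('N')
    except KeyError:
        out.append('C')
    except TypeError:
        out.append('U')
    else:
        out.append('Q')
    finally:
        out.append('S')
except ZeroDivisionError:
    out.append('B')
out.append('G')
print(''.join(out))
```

Execution trace: 'R' (inner try body) → 'S' (inner finally) → 'B' (outer except ZeroDivisionError) → 'G' (after the try/except). Output: RSBG

Answer: RSBG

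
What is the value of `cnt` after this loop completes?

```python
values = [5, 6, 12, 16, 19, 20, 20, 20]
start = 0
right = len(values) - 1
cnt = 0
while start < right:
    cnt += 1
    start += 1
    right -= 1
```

Iterations until pointers meet (list length 8)
`cnt` takes the values: 0 → 1 → 2 → 3 → 4

Answer: 4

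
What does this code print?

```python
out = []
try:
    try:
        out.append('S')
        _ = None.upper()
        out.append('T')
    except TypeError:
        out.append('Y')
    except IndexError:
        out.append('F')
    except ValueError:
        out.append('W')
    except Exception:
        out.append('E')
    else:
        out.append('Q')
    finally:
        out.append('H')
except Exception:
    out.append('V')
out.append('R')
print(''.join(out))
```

Execution trace: 'S' (inner try body) → 'E' (inner except Exception) → 'H' (inner finally) → 'R' (after the try/except). Output: SEHR

Answer: SEHR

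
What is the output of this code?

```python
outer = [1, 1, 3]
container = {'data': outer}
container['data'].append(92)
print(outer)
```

Key concept: dict holds reference to list.
Step by step:
`outer = [1, 1, 3]` → outer = [1, 1, 3]
`container = {'data': outer}` → container = {'data': [1, 1, 3]}
`container['data'].append(92)` → outer = [1, 1, 3, 92]; container = {'data': [1, 1, 3, 92]}
`print(outer)` → prints [1, 1, 3, 92]

Answer: [1, 1, 3, 92]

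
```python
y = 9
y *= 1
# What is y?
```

Trace:
`y = 9` → y = 9
`y *= 1` → y = 9
So y = 9

Answer: 9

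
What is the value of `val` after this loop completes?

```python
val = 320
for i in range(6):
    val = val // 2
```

Halve 6 times: 320 // 2^6 = 5
`val` takes the values: 320 → 160 → 80 → 40 → 20 → 10 → 5

Answer: 5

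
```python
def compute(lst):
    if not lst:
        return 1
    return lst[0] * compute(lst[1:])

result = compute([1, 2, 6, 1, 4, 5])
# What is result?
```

Product over [1, 2, 6, 1, 4, 5] = 1 * 2 * 6 * 1 * 4 * 5 = 240

Answer: 240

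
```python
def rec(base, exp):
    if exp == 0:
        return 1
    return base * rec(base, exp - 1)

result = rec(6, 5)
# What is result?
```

rec(6, 5) = 6 * 6 * 6 * 6 * 6 = 7776

Answer: 7776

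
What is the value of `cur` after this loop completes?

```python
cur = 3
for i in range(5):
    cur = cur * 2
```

Multiply by 2, 5 times: 3 * 2^5 = 96
`cur` takes the values: 3 → 6 → 12 → 24 → 48 → 96

Answer: 96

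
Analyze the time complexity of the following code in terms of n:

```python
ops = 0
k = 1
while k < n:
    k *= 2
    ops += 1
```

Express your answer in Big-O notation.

Each loop level contributes: log n. Multiplying the contributions gives O(log n).

Answer: O(log n)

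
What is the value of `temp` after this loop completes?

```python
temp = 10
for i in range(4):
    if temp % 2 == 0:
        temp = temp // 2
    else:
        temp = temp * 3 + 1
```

Collatz-style transformation from 10
`temp` takes the values: 10 → 5 → 16 → 8 → 4

Answer: 4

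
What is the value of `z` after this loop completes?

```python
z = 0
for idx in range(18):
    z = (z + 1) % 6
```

Increment mod 6, 18 times = 0
`z` takes the values: 0 → 1 → 2 → 3 → 4 → 5 → 0 → 1 → 2 → 3 → 4 → 5 → 0 → 1 → 2 → 3 → 4 → 5 → 0

Answer: 0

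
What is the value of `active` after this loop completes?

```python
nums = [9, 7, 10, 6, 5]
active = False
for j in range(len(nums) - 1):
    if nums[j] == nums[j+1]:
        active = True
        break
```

Check consecutive duplicates in [9, 7, 10, 6, 5]
`active` takes the values: False

Answer: False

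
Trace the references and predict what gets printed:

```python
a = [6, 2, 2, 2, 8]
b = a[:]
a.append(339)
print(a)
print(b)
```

Key concept: slice [:] creates copy.
Step by step:
`a = [6, 2, 2, 2, 8]` → a = [6, 2, 2, 2, 8]
`b = a[:]` → b = [6, 2, 2, 2, 8]
`a.append(339)` → a = [6, 2, 2, 2, 8, 339]
`print(a)` → prints [6, 2, 2, 2, 8, 339]
`print(b)` → prints [6, 2, 2, 2, 8]

Answer:
[6, 2, 2, 2, 8, 339]
[6, 2, 2, 2, 8]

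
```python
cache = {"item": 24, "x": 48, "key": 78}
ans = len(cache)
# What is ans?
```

Trace:
`cache = {"item": 24, "x": 48, "key": 78}` → cache = {'item': 24, 'x': 48, 'key': 78}
`ans = len(cache)` → ans = 3
So ans = 3

Answer: 3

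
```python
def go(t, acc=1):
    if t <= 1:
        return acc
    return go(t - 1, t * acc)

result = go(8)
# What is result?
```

Accumulator trace (n, acc): (8, 1) -> (7, 8) -> (6, 56) -> (5, 336) -> (4, 1680) -> (3, 6720) -> (2, 20160) -> (1, 40320) -> return 40320

Answer: 40320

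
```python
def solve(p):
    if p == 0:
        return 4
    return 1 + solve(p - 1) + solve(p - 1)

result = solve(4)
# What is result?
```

solve(p) = 1 + 2·solve(p-1), solve(0)=4. Closed form: (4+1)·2^4 - 1 = 79.

Answer: 79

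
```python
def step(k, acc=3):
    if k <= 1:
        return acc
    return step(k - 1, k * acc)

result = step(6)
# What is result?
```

Accumulator trace (n, acc): (6, 3) -> (5, 18) -> (4, 90) -> (3, 360) -> (2, 1080) -> (1, 2160) -> return 2160

Answer: 2160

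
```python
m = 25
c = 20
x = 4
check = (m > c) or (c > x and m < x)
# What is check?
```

Trace:
`m = 25` → m = 25
`c = 20` → c = 20
`x = 4` → x = 4
`check = (m > c) or (c > x and m < x)` → check = True
So check = True

Answer: True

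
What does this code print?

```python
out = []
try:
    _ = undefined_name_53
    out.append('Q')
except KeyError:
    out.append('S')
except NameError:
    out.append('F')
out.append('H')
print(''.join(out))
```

Execution trace: 'F' (except NameError) → 'H' (after the try/except). Output: FH

Answer: FH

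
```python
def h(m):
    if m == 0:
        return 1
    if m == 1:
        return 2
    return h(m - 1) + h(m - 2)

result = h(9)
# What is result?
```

Build up from base cases: h(0)=1, h(1)=2, h(2)=3, h(3)=5, h(4)=8, h(5)=13, h(6)=21, ..., h(9)=89

Answer: 89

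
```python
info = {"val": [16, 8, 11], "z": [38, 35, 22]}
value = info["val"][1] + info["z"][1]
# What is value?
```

Trace:
`info = {"val": [16, 8, 11], "z": [38, 35, 22]}` → info = {'val': [16, 8, 11], 'z': [38, 35, 22]}
`value = info["val"][1] + info["z"][1]` → value = 43
So value = 43

Answer: 43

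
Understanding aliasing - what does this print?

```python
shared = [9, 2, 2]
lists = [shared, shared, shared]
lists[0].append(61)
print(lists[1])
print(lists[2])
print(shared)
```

Key concept: list of same reference.
Step by step:
`shared = [9, 2, 2]` → shared = [9, 2, 2]
`lists = [shared, shared, shared]` → lists = [[9, 2, 2], [9, 2, 2], [9, 2, 2]]
`lists[0].append(61)` → shared = [9, 2, 2, 61]; lists = [[9, 2, 2, 61], [9, 2, 2, 61], [9, 2, 2, 61]]
`print(lists[1])` → prints [9, 2, 2, 61]
`print(lists[2])` → prints [9, 2, 2, 61]
`print(shared)` → prints [9, 2, 2, 61]

Answer:
[9, 2, 2, 61]
[9, 2, 2, 61]
[9, 2, 2, 61]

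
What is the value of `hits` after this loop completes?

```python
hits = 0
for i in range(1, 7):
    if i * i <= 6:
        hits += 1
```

Count numbers where i² ≤ 6
`hits` takes the values: 0 → 1 → 2

Answer: 2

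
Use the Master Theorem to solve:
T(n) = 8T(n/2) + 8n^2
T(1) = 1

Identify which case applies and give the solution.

a=8, b=2, f(n)=8n^2. log_2(8) = 3. Since c=2 < 3, Case 1 applies: T(n) = Θ(n^log_b(a)) = O(n^3).

Answer: O(n^3) - Case 1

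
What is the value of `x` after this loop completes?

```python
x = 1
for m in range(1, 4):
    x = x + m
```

Start at 1, add 1 through 3
`x` takes the values: 1 → 2 → 4 → 7

Answer: 7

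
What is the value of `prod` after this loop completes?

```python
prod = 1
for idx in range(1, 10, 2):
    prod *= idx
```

Product of 1, 3, 5, ... up to 9
`prod` takes the values: 1 → 3 → 15 → 105 → 945

Answer: 945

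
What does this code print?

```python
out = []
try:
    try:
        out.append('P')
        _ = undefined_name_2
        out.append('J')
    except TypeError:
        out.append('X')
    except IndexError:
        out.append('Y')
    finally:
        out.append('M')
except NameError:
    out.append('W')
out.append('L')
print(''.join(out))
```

Execution trace: 'P' (try body) → 'M' (finally) → 'W' (outer except NameError) → 'L' (after the try/except). Output: PMWL

Answer: PMWL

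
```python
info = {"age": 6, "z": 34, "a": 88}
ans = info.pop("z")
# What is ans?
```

Trace:
`info = {"age": 6, "z": 34, "a": 88}` → info = {'age': 6, 'z': 34, 'a': 88}
`ans = info.pop("z")` → info = {'age': 6, 'a': 88}; ans = 34
So ans = 34

Answer: 34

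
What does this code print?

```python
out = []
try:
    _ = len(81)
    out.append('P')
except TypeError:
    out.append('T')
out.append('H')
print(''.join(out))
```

Execution trace: 'T' (except TypeError) → 'H' (after the try/except). Output: TH

Answer: TH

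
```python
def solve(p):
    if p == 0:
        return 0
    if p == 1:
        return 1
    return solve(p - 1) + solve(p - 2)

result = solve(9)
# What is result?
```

Build up from base cases: solve(0)=0, solve(1)=1, solve(2)=1, solve(3)=2, solve(4)=3, solve(5)=5, solve(6)=8, ..., solve(9)=34

Answer: 34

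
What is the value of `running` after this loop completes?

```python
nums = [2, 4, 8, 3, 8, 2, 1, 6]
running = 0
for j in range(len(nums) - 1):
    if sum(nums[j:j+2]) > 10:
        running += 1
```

Count windows with sum > 10
`running` takes the values: 0 → 1 → 2 → 3

Answer: 3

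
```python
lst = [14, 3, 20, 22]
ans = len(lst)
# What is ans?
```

Trace:
`lst = [14, 3, 20, 22]` → lst = [14, 3, 20, 22]
`ans = len(lst)` → ans = 4
So ans = 4

Answer: 4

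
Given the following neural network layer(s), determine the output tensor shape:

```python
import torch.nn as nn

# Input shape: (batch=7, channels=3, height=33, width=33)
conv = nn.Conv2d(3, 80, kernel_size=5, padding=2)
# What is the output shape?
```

Input: (7, 3, 33, 33) -> Output: (7, 80, 33, 33)

Answer: (7, 80, 33, 33)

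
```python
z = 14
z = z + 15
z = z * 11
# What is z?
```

Trace:
`z = 14` → z = 14
`z = z + 15` → z = 29
`z = z * 11` → z = 319
So z = 319

Answer: 319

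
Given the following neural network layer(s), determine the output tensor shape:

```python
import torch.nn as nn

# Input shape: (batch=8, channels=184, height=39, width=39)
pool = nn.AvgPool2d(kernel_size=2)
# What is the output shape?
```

Input: (8, 184, 39, 39) -> Output: (8, 184, 19, 19)

Answer: (8, 184, 19, 19)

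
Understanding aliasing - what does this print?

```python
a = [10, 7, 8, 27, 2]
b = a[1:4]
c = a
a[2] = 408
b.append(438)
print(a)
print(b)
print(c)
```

Key concept: slice vs alias.
Step by step:
`a = [10, 7, 8, 27, 2]` → a = [10, 7, 8, 27, 2]
`b = a[1:4]` → b = [7, 8, 27]
`c = a` → c = [10, 7, 8, 27, 2] (same object as a)
`a[2] = 408` → a = [10, 7, 408, 27, 2] (same object as c); c = [10, 7, 408, 27, 2] (same object as a)
`b.append(438)` → b = [7, 8, 27, 438]
`print(a)` → prints [10, 7, 408, 27, 2]
`print(b)` → prints [7, 8, 27, 438]
`print(c)` → prints [10, 7, 408, 27, 2]

Answer:
[10, 7, 408, 27, 2]
[7, 8, 27, 438]
[10, 7, 408, 27, 2]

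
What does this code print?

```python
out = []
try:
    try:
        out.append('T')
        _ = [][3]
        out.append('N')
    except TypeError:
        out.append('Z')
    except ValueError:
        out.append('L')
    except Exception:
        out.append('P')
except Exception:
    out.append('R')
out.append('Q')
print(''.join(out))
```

Execution trace: 'T' (inner try body) → 'P' (inner except Exception) → 'Q' (after the try/except). Output: TPQ

Answer: TPQ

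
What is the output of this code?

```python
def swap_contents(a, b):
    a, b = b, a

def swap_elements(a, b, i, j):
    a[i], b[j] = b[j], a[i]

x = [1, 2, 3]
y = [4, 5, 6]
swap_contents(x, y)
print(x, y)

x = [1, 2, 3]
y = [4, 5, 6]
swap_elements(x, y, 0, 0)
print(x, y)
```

Key concept: parameter rebinding vs mutation.
Step by step:
`x = [1, 2, 3]` → x = [1, 2, 3]
`y = [4, 5, 6]` → y = [4, 5, 6]
`swap_contents(x, y)` → no visible change to tracked variables
`print(x, y)` → prints [1, 2, 3] [4, 5, 6]
`x = [1, 2, 3]` → x = [1, 2, 3]
`y = [4, 5, 6]` → y = [4, 5, 6]
`swap_elements(x, y, 0, 0)` → x = [4, 2, 3]; y = [1, 5, 6]
`print(x, y)` → prints [4, 2, 3] [1, 5, 6]

Answer:
[1, 2, 3] [4, 5, 6]
[4, 2, 3] [1, 5, 6]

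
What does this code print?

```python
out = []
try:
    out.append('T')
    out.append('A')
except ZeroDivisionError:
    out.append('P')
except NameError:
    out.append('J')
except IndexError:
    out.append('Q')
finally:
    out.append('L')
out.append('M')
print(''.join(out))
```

Execution trace: 'T' (try body) → 'A' (try body, no exception) → 'L' (finally) → 'M' (after the try/except). Output: TALM

Answer: TALM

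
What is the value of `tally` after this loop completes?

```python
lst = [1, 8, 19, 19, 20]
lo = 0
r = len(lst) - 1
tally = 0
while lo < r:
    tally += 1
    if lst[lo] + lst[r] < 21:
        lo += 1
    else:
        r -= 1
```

Steps to find pair summing to 21
`tally` takes the values: 0 → 1 → 2 → 3 → 4

Answer: 4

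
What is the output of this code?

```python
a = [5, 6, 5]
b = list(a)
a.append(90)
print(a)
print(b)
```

Key concept: list() constructor creates copy.
Step by step:
`a = [5, 6, 5]` → a = [5, 6, 5]
`b = list(a)` → b = [5, 6, 5]
`a.append(90)` → a = [5, 6, 5, 90]
`print(a)` → prints [5, 6, 5, 90]
`print(b)` → prints [5, 6, 5]

Answer:
[5, 6, 5, 90]
[5, 6, 5]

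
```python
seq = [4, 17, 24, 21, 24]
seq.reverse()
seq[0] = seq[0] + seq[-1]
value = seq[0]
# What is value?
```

Trace:
`seq = [4, 17, 24, 21, 24]` → seq = [4, 17, 24, 21, 24]
`seq.reverse()` → seq = [24, 21, 24, 17, 4]
`seq[0] = seq[0] + seq[-1]` → seq = [28, 21, 24, 17, 4]
`value = seq[0]` → value = 28
So value = 28

Answer: 28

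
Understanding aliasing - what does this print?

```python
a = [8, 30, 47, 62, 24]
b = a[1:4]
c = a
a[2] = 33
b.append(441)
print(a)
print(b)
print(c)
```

Key concept: slice vs alias.
Step by step:
`a = [8, 30, 47, 62, 24]` → a = [8, 30, 47, 62, 24]
`b = a[1:4]` → b = [30, 47, 62]
`c = a` → c = [8, 30, 47, 62, 24] (same object as a)
`a[2] = 33` → a = [8, 30, 33, 62, 24] (same object as c); c = [8, 30, 33, 62, 24] (same object as a)
`b.append(441)` → b = [30, 47, 62, 441]
`print(a)` → prints [8, 30, 33, 62, 24]
`print(b)` → prints [30, 47, 62, 441]
`print(c)` → prints [8, 30, 33, 62, 24]

Answer:
[8, 30, 33, 62, 24]
[30, 47, 62, 441]
[8, 30, 33, 62, 24]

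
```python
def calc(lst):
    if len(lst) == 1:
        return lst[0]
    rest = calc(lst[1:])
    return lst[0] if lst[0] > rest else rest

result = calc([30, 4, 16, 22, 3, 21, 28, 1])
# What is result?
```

Recursive max over [30, 4, 16, 22, 3, 21, 28, 1] = 30

Answer: 30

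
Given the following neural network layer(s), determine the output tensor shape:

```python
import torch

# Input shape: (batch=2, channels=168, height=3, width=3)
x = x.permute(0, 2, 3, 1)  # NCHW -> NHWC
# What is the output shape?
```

Input: (2, 168, 3, 3) -> Output: (2, 3, 3, 168)

Answer: (2, 3, 3, 168)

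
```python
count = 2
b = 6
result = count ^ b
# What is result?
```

Trace:
`count = 2` → count = 2
`b = 6` → b = 6
`result = count ^ b` → result = 4
So result = 4

Answer: 4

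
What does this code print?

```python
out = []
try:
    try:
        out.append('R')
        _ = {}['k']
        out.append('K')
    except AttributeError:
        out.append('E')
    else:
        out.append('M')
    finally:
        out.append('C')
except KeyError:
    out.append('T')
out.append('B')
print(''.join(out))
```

Execution trace: 'R' (try body) → 'C' (finally) → 'T' (outer except KeyError) → 'B' (after the try/except). Output: RCTB

Answer: RCTB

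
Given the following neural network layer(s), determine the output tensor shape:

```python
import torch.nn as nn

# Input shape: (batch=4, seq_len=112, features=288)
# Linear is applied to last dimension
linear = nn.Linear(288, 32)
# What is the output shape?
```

Input: (4, 112, 288) -> Output: (4, 112, 32)

Answer: (4, 112, 32)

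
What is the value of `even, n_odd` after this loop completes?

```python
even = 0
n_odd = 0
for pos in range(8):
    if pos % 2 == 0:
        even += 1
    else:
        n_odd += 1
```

Count evens and odds in range(8)
`even, n_odd` takes the values: (0, 0) → (1, 0) → (1, 1) → (2, 1) → (2, 2) → (3, 2) → (3, 3) → (4, 3) → (4, 4)

Answer: 4, 4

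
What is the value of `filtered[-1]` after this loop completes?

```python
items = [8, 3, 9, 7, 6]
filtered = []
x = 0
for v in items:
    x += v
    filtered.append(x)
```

Cumulative sum ends at 33
`filtered` takes the values: [] → [8] → [8, 11] → [8, 11, 20] → [8, 11, 20, 27] → [8, 11, 20, 27, 33]
So `filtered[-1]` = 33

Answer: 33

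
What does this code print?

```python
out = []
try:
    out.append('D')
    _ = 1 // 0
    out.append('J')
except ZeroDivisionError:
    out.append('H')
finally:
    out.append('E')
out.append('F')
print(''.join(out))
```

Execution trace: 'D' (try body) → 'H' (except ZeroDivisionError) → 'E' (finally) → 'F' (after the try/except). Output: DHEF

Answer: DHEF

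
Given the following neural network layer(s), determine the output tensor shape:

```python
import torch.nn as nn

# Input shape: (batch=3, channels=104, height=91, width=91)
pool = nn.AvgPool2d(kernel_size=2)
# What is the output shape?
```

Input: (3, 104, 91, 91) -> Output: (3, 104, 45, 45)

Answer: (3, 104, 45, 45)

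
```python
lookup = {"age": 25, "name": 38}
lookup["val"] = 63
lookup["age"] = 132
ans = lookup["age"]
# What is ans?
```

Trace:
`lookup = {"age": 25, "name": 38}` → lookup = {'age': 25, 'name': 38}
`lookup["val"] = 63` → lookup = {'age': 25, 'name': 38, 'val': 63}
`lookup["age"] = 132` → lookup = {'age': 132, 'name': 38, 'val': 63}
`ans = lookup["age"]` → ans = 132
So ans = 132

Answer: 132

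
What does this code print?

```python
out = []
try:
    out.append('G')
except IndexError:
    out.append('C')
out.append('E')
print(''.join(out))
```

Execution trace: 'G' (try body, no exception) → 'E' (after the try/except). Output: GE

Answer: GE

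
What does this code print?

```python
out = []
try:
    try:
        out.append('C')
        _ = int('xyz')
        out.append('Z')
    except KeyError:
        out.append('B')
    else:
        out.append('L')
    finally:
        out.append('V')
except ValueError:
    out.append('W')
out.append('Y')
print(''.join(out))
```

Execution trace: 'C' (try body) → 'V' (finally) → 'W' (outer except ValueError) → 'Y' (after the try/except). Output: CVWY

Answer: CVWY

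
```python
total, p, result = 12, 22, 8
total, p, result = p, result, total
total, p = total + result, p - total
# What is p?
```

Trace:
`total, p, result = 12, 22, 8` → total = 12; p = 22; result = 8
`total, p, result = p, result, total` → total = 22; p = 8; result = 12
`total, p = total + result, p - total` → total = 34; p = -14
So p = -14

Answer: -14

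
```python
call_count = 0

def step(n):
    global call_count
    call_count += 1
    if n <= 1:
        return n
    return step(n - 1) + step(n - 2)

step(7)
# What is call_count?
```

Calls(n) = 1 + Calls(n-1) + Calls(n-2); Calls(0)=Calls(1)=1. For n=7 this gives 41.

Answer: 41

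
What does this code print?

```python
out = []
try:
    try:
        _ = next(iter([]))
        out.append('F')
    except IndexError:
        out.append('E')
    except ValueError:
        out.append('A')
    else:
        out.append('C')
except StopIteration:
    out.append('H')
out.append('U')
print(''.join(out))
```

Execution trace: 'H' (outer except StopIteration) → 'U' (after the try/except). Output: HU

Answer: HU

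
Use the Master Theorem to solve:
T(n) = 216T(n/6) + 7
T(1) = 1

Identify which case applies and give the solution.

a=216, b=6, f(n)=7. log_6(216) = 3. Since c=0 < 3, Case 1 applies: T(n) = Θ(n^log_b(a)) = O(n^3).

Answer: O(n^3) - Case 1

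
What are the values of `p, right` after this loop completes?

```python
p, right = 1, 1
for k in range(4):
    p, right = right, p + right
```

Fibonacci: after 4 iterations
`p, right` takes the values: (1, 1) → (1, 2) → (2, 3) → (3, 5) → (5, 8)

Answer: 5, 8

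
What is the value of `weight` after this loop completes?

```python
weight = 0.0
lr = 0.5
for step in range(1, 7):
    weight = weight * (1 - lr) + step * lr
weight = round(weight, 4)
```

Moving average with lr=0.5
`weight` takes the values: 0.0 → 0.5 → 1.25 → 2.125 → 3.0625 → 4.03125 → 5.015625 → 5.0156

Answer: 5.0156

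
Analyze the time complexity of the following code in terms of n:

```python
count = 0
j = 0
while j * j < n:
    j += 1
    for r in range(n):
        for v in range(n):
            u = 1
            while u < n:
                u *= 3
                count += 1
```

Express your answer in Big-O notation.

Each loop level contributes: √n × n × n × log n. Multiplying the contributions gives O(n^2√n log n).

Answer: O(n^2√n log n)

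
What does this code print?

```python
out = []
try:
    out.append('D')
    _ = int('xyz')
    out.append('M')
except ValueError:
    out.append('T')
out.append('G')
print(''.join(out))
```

Execution trace: 'D' (try body) → 'T' (except ValueError) → 'G' (after the try/except). Output: DTG

Answer: DTG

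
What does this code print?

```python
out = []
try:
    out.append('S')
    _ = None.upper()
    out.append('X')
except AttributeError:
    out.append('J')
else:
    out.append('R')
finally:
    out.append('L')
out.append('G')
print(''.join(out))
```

Execution trace: 'S' (try body) → 'J' (except AttributeError) → 'L' (finally) → 'G' (after the try/except). Output: SJLG

Answer: SJLG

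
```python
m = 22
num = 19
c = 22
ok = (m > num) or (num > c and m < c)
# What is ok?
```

Trace:
`m = 22` → m = 22
`num = 19` → num = 19
`c = 22` → c = 22
`ok = (m > num) or (num > c and m < c)` → ok = True
So ok = True

Answer: True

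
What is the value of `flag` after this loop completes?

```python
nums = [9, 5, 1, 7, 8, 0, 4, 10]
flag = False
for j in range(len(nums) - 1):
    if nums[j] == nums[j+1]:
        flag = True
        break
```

Check consecutive duplicates in [9, 5, 1, 7, 8, 0, 4, 10]
`flag` takes the values: False

Answer: False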